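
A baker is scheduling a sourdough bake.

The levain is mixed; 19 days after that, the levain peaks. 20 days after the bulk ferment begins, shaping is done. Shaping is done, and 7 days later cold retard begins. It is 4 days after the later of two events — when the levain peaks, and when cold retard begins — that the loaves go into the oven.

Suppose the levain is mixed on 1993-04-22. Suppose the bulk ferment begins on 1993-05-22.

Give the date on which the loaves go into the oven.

The levain is mixed: Apr 22, 1993.
The levain peaks: Apr 22, 1993 + 19 days = May 11, 1993.
The bulk ferment begins: May 22, 1993.
Shaping is done: May 22, 1993 + 20 days = Jun 11, 1993.
Cold retard begins: Jun 11, 1993 + 7 days = Jun 18, 1993.
Both prerequisites met — the levain peaks (May 11, 1993), cold retard begins (Jun 18, 1993); the later is Jun 18, 1993.
The loaves go into the oven: Jun 18, 1993 + 4 days = Jun 22, 1993.

1993-06-22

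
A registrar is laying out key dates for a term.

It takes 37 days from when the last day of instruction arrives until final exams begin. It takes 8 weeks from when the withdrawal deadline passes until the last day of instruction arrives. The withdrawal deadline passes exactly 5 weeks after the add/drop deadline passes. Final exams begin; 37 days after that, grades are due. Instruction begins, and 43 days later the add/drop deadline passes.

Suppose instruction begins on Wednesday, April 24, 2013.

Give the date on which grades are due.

Monday, November 18, 2013

Instruction begins: Apr 24, 2013.
The add/drop deadline passes: Apr 24, 2013 + 43 days = Jun 6, 2013.
The withdrawal deadline passes: Jun 6, 2013 + 5 weeks = Jul 11, 2013.
The last day of instruction arrives: Jul 11, 2013 + 8 weeks = Sep 5, 2013.
Final exams begin: Sep 5, 2013 + 37 days = Oct 12, 2013.
Grades are due: Oct 12, 2013 + 37 days = Nov 18, 2013.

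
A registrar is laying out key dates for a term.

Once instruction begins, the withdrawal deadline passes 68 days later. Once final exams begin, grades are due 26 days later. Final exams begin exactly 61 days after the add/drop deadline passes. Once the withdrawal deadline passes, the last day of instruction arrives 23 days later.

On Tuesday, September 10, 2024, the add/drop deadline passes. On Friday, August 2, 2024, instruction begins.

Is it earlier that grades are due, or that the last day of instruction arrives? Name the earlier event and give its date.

The add/drop deadline passes: Sep 10, 2024.
Final exams begin: Sep 10, 2024 + 61 days = Nov 10, 2024.
Grades are due: Nov 10, 2024 + 26 days = Dec 6, 2024.
Instruction begins: Aug 2, 2024.
The withdrawal deadline passes: Aug 2, 2024 + 68 days = Oct 9, 2024.
The last day of instruction arrives: Oct 9, 2024 + 23 days = Nov 1, 2024.
Comparing: grades are due on Dec 6, 2024 vs the last day of instruction arrives on Nov 1, 2024. Earlier: the last day of instruction arrives.

The last day of instruction arrives — Friday, November 1, 2024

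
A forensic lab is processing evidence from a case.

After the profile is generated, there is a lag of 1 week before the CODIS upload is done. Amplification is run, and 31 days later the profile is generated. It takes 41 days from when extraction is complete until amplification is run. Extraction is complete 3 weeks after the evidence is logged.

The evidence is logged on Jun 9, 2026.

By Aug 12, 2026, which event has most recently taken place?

Amplification is run

The evidence is logged: Jun 9, 2026.
Extraction is complete: Jun 9, 2026 + 3 weeks = Jun 30, 2026.
Amplification is run: Jun 30, 2026 + 41 days = Aug 10, 2026.
The profile is generated: Aug 10, 2026 + 31 days = Sep 10, 2026.
The CODIS upload is done: Sep 10, 2026 + 1 week = Sep 17, 2026.
Aug 12, 2026 falls between when amplification is run (Aug 10, 2026) and when the profile is generated (Sep 10, 2026).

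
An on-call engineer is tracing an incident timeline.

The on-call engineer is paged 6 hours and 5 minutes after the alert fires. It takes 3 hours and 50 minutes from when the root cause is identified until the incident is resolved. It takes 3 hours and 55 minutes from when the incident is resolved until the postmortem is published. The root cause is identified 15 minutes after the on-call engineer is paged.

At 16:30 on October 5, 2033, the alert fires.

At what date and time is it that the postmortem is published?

The alert fires: 16:30 Oct 5, 2033.
The on-call engineer is paged: 16:30 Oct 5, 2033 + 6h05m = 22:35 Oct 5, 2033.
The root cause is identified: 22:35 Oct 5, 2033 + 15m = 22:50 Oct 5, 2033.
The incident is resolved: 22:50 Oct 5, 2033 + 3h50m = 02:40 Oct 6, 2033.
The postmortem is published: 02:40 Oct 6, 2033 + 3h55m = 06:35 Oct 6, 2033.

06:35 on October 6, 2033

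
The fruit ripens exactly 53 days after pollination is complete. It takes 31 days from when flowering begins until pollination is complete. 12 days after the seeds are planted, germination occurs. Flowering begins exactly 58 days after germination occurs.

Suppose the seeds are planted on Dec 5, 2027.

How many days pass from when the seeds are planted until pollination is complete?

Causal path: the seeds are planted → germination occurs → flowering begins → pollination is complete.
Total delay along the path: 12 + 58 + 31 = 101 days.

101 days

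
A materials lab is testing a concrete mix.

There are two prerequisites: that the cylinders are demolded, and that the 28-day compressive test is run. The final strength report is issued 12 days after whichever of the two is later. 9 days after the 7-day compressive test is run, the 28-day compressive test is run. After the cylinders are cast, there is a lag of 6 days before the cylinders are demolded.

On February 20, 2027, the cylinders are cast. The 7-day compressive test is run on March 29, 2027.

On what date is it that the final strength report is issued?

The cylinders are cast: Feb 20, 2027.
The cylinders are demolded: Feb 20, 2027 + 6 days = Feb 26, 2027.
The 7-day compressive test is run: Mar 29, 2027.
The 28-day compressive test is run: Mar 29, 2027 + 9 days = Apr 7, 2027.
Both prerequisites met — the cylinders are demolded (Feb 26, 2027), the 28-day compressive test is run (Apr 7, 2027); the later is Apr 7, 2027.
The final strength report is issued: Apr 7, 2027 + 12 days = Apr 19, 2027.

April 19, 2027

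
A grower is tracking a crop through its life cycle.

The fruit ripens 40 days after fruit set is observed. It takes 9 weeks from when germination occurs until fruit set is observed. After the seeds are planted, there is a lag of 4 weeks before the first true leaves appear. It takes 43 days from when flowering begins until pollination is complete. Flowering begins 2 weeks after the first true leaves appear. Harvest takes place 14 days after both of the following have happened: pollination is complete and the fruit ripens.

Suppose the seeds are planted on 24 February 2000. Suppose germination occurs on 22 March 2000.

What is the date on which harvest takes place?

The seeds are planted: Feb 24, 2000.
The first true leaves appear: Feb 24, 2000 + 4 weeks = Mar 23, 2000.
Flowering begins: Mar 23, 2000 + 2 weeks = Apr 6, 2000.
Pollination is complete: Apr 6, 2000 + 43 days = May 19, 2000.
Germination occurs: Mar 22, 2000.
Fruit set is observed: Mar 22, 2000 + 9 weeks = May 24, 2000.
The fruit ripens: May 24, 2000 + 40 days = Jul 3, 2000.
Both prerequisites met — pollination is complete (May 19, 2000), the fruit ripens (Jul 3, 2000); the later is Jul 3, 2000.
Harvest takes place: Jul 3, 2000 + 14 days = Jul 17, 2000.

17 July 2000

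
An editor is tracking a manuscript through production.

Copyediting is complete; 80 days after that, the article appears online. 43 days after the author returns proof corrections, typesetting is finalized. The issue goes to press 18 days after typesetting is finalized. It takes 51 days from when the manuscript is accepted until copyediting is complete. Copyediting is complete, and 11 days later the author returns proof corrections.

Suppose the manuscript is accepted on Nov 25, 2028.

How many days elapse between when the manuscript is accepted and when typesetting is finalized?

Causal path: the manuscript is accepted → copyediting is complete → the author returns proof corrections → typesetting is finalized.
Total delay along the path: 51 + 11 + 43 = 105 days.

105 days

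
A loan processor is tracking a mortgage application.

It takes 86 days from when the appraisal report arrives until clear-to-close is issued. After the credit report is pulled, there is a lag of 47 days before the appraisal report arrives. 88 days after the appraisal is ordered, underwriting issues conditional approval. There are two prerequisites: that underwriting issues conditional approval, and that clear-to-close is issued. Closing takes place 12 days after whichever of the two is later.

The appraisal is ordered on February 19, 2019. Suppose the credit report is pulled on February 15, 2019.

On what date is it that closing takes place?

July 10, 2019

The appraisal is ordered: Feb 19, 2019.
Underwriting issues conditional approval: Feb 19, 2019 + 88 days = May 18, 2019.
The credit report is pulled: Feb 15, 2019.
The appraisal report arrives: Feb 15, 2019 + 47 days = Apr 3, 2019.
Clear-to-close is issued: Apr 3, 2019 + 86 days = Jun 28, 2019.
Both prerequisites met — underwriting issues conditional approval (May 18, 2019), clear-to-close is issued (Jun 28, 2019); the later is Jun 28, 2019.
Closing takes place: Jun 28, 2019 + 12 days = Jul 10, 2019.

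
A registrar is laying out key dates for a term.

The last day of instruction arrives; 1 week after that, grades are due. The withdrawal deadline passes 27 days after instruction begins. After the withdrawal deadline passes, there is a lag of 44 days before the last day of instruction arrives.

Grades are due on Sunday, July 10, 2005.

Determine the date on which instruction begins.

Grades are due: Jul 10, 2005.
The last day of instruction arrives: Jul 10, 2005 − 1 week = Jul 3, 2005.
The withdrawal deadline passes: Jul 3, 2005 − 44 days = May 20, 2005.
Instruction begins: May 20, 2005 − 27 days = Apr 23, 2005.

Saturday, April 23, 2005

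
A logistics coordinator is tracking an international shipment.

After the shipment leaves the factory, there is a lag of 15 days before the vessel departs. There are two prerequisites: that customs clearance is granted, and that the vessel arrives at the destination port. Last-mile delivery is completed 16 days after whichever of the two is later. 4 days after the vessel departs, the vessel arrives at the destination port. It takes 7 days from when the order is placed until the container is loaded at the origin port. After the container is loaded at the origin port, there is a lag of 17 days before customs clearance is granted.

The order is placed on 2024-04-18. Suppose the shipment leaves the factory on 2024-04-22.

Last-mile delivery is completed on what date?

The order is placed: Apr 18, 2024.
The container is loaded at the origin port: Apr 18, 2024 + 7 days = Apr 25, 2024.
Customs clearance is granted: Apr 25, 2024 + 17 days = May 12, 2024.
The shipment leaves the factory: Apr 22, 2024.
The vessel departs: Apr 22, 2024 + 15 days = May 7, 2024.
The vessel arrives at the destination port: May 7, 2024 + 4 days = May 11, 2024.
Both prerequisites met — customs clearance is granted (May 12, 2024), the vessel arrives at the destination port (May 11, 2024); the later is May 12, 2024.
Last-mile delivery is completed: May 12, 2024 + 16 days = May 28, 2024.

2024-05-28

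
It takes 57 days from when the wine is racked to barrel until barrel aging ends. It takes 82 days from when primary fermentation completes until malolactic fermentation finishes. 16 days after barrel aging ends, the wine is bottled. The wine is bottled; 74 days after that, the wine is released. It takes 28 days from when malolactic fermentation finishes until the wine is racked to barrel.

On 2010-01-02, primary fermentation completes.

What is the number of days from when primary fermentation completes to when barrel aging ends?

167 days

Causal path: primary fermentation completes → malolactic fermentation finishes → the wine is racked to barrel → barrel aging ends.
Total delay along the path: 82 + 28 + 57 = 167 days.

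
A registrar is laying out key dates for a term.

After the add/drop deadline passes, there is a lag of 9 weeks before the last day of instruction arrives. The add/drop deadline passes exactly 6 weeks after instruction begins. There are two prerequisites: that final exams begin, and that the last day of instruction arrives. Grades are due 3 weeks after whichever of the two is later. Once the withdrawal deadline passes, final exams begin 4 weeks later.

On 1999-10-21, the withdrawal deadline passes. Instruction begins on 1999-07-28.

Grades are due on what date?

The withdrawal deadline passes: Oct 21, 1999.
Final exams begin: Oct 21, 1999 + 4 weeks = Nov 18, 1999.
Instruction begins: Jul 28, 1999.
The add/drop deadline passes: Jul 28, 1999 + 6 weeks = Sep 8, 1999.
The last day of instruction arrives: Sep 8, 1999 + 9 weeks = Nov 10, 1999.
Both prerequisites met — final exams begin (Nov 18, 1999), the last day of instruction arrives (Nov 10, 1999); the later is Nov 18, 1999.
Grades are due: Nov 18, 1999 + 3 weeks = Dec 9, 1999.

1999-12-09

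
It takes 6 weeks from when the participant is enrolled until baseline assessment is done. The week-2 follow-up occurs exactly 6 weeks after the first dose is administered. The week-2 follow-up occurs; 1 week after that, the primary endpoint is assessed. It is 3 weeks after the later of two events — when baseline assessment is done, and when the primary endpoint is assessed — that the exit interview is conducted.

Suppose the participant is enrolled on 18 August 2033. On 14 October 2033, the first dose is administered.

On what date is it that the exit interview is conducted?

The participant is enrolled: Aug 18, 2033.
Baseline assessment is done: Aug 18, 2033 + 6 weeks = Sep 29, 2033.
The first dose is administered: Oct 14, 2033.
The week-2 follow-up occurs: Oct 14, 2033 + 6 weeks = Nov 25, 2033.
The primary endpoint is assessed: Nov 25, 2033 + 1 week = Dec 2, 2033.
Both prerequisites met — baseline assessment is done (Sep 29, 2033), the primary endpoint is assessed (Dec 2, 2033); the later is Dec 2, 2033.
The exit interview is conducted: Dec 2, 2033 + 3 weeks = Dec 23, 2033.

23 December 2033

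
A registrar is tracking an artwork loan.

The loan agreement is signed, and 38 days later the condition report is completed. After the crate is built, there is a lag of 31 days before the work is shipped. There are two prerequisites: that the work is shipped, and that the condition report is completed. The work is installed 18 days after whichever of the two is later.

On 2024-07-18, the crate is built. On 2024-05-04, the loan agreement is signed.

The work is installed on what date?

2024-09-05

The crate is built: Jul 18, 2024.
The work is shipped: Jul 18, 2024 + 31 days = Aug 18, 2024.
The loan agreement is signed: May 4, 2024.
The condition report is completed: May 4, 2024 + 38 days = Jun 11, 2024.
Both prerequisites met — the work is shipped (Aug 18, 2024), the condition report is completed (Jun 11, 2024); the later is Aug 18, 2024.
The work is installed: Aug 18, 2024 + 18 days = Sep 5, 2024.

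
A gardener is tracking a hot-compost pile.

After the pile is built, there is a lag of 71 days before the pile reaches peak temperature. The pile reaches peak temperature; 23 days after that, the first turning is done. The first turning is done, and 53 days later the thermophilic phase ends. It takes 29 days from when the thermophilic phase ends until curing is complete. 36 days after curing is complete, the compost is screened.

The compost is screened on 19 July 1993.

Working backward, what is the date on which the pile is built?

The compost is screened: Jul 19, 1993.
Curing is complete: Jul 19, 1993 − 36 days = Jun 13, 1993.
The thermophilic phase ends: Jun 13, 1993 − 29 days = May 15, 1993.
The first turning is done: May 15, 1993 − 53 days = Mar 23, 1993.
The pile reaches peak temperature: Mar 23, 1993 − 23 days = Feb 28, 1993.
The pile is built: Feb 28, 1993 − 71 days = Dec 19, 1992.

19 December 1992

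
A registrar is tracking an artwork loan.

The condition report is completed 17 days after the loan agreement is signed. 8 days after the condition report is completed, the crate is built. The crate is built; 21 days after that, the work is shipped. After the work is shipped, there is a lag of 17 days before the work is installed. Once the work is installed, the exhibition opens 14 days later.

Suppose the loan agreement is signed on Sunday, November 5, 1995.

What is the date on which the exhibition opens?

The loan agreement is signed: Nov 5, 1995.
The condition report is completed: Nov 5, 1995 + 17 days = Nov 22, 1995.
The crate is built: Nov 22, 1995 + 8 days = Nov 30, 1995.
The work is shipped: Nov 30, 1995 + 21 days = Dec 21, 1995.
The work is installed: Dec 21, 1995 + 17 days = Jan 7, 1996.
The exhibition opens: Jan 7, 1996 + 14 days = Jan 21, 1996.

Sunday, January 21, 1996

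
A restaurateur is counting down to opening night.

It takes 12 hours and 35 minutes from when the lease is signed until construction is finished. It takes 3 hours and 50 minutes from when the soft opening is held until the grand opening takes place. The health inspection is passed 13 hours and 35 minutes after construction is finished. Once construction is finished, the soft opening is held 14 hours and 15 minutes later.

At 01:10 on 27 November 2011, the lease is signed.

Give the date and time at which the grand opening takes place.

The lease is signed: 01:10 Nov 27, 2011.
Construction is finished: 01:10 Nov 27, 2011 + 12h35m = 13:45 Nov 27, 2011.
The soft opening is held: 13:45 Nov 27, 2011 + 14h15m = 04:00 Nov 28, 2011.
The grand opening takes place: 04:00 Nov 28, 2011 + 3h50m = 07:50 Nov 28, 2011.

07:50 on 28 November 2011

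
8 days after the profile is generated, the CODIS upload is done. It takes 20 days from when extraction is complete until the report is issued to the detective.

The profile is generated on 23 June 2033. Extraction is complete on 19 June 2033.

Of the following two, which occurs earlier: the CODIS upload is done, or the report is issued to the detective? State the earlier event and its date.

The CODIS upload is done — 1 July 2033

The profile is generated: Jun 23, 2033.
The CODIS upload is done: Jun 23, 2033 + 8 days = Jul 1, 2033.
Extraction is complete: Jun 19, 2033.
The report is issued to the detective: Jun 19, 2033 + 20 days = Jul 9, 2033.
Comparing: the CODIS upload is done on Jul 1, 2033 vs the report is issued to the detective on Jul 9, 2033. Earlier: the CODIS upload is done.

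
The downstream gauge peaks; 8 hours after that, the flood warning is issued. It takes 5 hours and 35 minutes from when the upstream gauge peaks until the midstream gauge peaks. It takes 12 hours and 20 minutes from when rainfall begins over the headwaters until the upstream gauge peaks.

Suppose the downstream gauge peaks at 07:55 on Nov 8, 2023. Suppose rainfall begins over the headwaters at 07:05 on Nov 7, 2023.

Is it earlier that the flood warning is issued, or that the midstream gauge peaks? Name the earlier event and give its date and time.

The midstream gauge peaks — 01:00 on Nov 8, 2023

The downstream gauge peaks: 07:55 Nov 8, 2023.
The flood warning is issued: 07:55 Nov 8, 2023 + 8h = 15:55 Nov 8, 2023.
Rainfall begins over the headwaters: 07:05 Nov 7, 2023.
The upstream gauge peaks: 07:05 Nov 7, 2023 + 12h20m = 19:25 Nov 7, 2023.
The midstream gauge peaks: 19:25 Nov 7, 2023 + 5h35m = 01:00 Nov 8, 2023.
Comparing: the flood warning is issued at 15:55 Nov 8, 2023 vs the midstream gauge peaks at 01:00 Nov 8, 2023. Earlier: the midstream gauge peaks.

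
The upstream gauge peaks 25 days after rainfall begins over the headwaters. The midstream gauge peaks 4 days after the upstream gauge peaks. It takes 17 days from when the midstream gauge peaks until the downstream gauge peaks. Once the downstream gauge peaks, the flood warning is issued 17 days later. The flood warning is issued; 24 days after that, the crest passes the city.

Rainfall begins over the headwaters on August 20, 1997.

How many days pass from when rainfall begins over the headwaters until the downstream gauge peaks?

Causal path: rainfall begins over the headwaters → the upstream gauge peaks → the midstream gauge peaks → the downstream gauge peaks.
Total delay along the path: 25 + 4 + 17 = 46 days.

46 days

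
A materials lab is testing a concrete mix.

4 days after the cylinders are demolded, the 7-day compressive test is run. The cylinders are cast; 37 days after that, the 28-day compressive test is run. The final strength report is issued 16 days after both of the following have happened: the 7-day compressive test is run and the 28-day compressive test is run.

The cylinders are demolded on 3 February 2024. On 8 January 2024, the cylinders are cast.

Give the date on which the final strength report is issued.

1 March 2024

The cylinders are demolded: Feb 3, 2024.
The 7-day compressive test is run: Feb 3, 2024 + 4 days = Feb 7, 2024.
The cylinders are cast: Jan 8, 2024.
The 28-day compressive test is run: Jan 8, 2024 + 37 days = Feb 14, 2024.
Both prerequisites met — the 7-day compressive test is run (Feb 7, 2024), the 28-day compressive test is run (Feb 14, 2024); the later is Feb 14, 2024.
The final strength report is issued: Feb 14, 2024 + 16 days = Mar 1, 2024.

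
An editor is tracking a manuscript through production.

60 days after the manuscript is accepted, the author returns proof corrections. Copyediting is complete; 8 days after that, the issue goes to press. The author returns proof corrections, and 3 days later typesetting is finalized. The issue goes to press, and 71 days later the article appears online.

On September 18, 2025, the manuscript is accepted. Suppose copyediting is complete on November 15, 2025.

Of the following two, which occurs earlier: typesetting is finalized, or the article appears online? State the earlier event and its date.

The manuscript is accepted: Sep 18, 2025.
The author returns proof corrections: Sep 18, 2025 + 60 days = Nov 17, 2025.
Typesetting is finalized: Nov 17, 2025 + 3 days = Nov 20, 2025.
Copyediting is complete: Nov 15, 2025.
The issue goes to press: Nov 15, 2025 + 8 days = Nov 23, 2025.
The article appears online: Nov 23, 2025 + 71 days = Feb 2, 2026.
Comparing: typesetting is finalized on Nov 20, 2025 vs the article appears online on Feb 2, 2026. Earlier: typesetting is finalized.

Typesetting is finalized — November 20, 2025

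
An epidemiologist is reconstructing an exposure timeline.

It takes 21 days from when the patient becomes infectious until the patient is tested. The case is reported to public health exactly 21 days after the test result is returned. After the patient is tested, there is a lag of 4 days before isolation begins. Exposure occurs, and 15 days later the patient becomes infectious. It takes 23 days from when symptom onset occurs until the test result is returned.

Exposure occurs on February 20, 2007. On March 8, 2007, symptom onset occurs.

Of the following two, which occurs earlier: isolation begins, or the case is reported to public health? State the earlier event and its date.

Exposure occurs: Feb 20, 2007.
The patient becomes infectious: Feb 20, 2007 + 15 days = Mar 7, 2007.
The patient is tested: Mar 7, 2007 + 21 days = Mar 28, 2007.
Isolation begins: Mar 28, 2007 + 4 days = Apr 1, 2007.
Symptom onset occurs: Mar 8, 2007.
The test result is returned: Mar 8, 2007 + 23 days = Mar 31, 2007.
The case is reported to public health: Mar 31, 2007 + 21 days = Apr 21, 2007.
Comparing: isolation begins on Apr 1, 2007 vs the case is reported to public health on Apr 21, 2007. Earlier: isolation begins.

Isolation begins — April 1, 2007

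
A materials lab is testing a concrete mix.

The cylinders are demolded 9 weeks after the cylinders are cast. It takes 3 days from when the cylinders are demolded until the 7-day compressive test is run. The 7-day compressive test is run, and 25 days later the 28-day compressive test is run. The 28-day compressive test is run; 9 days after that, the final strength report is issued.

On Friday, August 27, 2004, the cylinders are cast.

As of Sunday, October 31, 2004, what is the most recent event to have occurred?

The cylinders are cast: Aug 27, 2004.
The cylinders are demolded: Aug 27, 2004 + 9 weeks = Oct 29, 2004.
The 7-day compressive test is run: Oct 29, 2004 + 3 days = Nov 1, 2004.
The 28-day compressive test is run: Nov 1, 2004 + 25 days = Nov 26, 2004.
The final strength report is issued: Nov 26, 2004 + 9 days = Dec 5, 2004.
Oct 31, 2004 falls between when the cylinders are demolded (Oct 29, 2004) and when the 7-day compressive test is run (Nov 1, 2004).

The cylinders are demolded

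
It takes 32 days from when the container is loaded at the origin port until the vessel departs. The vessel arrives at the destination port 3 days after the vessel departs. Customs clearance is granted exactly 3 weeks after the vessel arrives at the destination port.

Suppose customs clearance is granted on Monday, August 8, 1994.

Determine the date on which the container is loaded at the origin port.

Monday, June 13, 1994

Customs clearance is granted: Aug 8, 1994.
The vessel arrives at the destination port: Aug 8, 1994 − 3 weeks = Jul 18, 1994.
The vessel departs: Jul 18, 1994 − 3 days = Jul 15, 1994.
The container is loaded at the origin port: Jul 15, 1994 − 32 days = Jun 13, 1994.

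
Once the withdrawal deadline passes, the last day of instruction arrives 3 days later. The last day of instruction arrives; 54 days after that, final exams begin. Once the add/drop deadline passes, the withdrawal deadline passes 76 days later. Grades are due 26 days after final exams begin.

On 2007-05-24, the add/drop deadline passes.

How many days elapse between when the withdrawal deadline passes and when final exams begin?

57 days

Causal path: the withdrawal deadline passes → the last day of instruction arrives → final exams begin.
Total delay along the path: 3 + 54 = 57 days.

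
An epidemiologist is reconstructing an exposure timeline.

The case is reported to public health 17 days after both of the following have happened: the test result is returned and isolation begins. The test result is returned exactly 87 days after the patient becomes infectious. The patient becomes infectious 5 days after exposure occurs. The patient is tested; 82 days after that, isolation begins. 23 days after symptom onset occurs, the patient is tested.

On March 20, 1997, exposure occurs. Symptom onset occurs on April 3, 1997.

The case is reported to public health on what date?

August 3, 1997

Exposure occurs: Mar 20, 1997.
The patient becomes infectious: Mar 20, 1997 + 5 days = Mar 25, 1997.
The test result is returned: Mar 25, 1997 + 87 days = Jun 20, 1997.
Symptom onset occurs: Apr 3, 1997.
The patient is tested: Apr 3, 1997 + 23 days = Apr 26, 1997.
Isolation begins: Apr 26, 1997 + 82 days = Jul 17, 1997.
Both prerequisites met — the test result is returned (Jun 20, 1997), isolation begins (Jul 17, 1997); the later is Jul 17, 1997.
The case is reported to public health: Jul 17, 1997 + 17 days = Aug 3, 1997.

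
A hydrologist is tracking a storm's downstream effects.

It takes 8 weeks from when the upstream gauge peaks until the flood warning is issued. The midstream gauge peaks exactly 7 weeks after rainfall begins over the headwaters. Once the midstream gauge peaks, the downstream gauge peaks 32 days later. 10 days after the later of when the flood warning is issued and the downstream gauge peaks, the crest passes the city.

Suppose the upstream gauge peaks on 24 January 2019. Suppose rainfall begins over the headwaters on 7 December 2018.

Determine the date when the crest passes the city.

The upstream gauge peaks: Jan 24, 2019.
The flood warning is issued: Jan 24, 2019 + 8 weeks = Mar 21, 2019.
Rainfall begins over the headwaters: Dec 7, 2018.
The midstream gauge peaks: Dec 7, 2018 + 7 weeks = Jan 25, 2019.
The downstream gauge peaks: Jan 25, 2019 + 32 days = Feb 26, 2019.
Both prerequisites met — the flood warning is issued (Mar 21, 2019), the downstream gauge peaks (Feb 26, 2019); the later is Mar 21, 2019.
The crest passes the city: Mar 21, 2019 + 10 days = Mar 31, 2019.

31 March 2019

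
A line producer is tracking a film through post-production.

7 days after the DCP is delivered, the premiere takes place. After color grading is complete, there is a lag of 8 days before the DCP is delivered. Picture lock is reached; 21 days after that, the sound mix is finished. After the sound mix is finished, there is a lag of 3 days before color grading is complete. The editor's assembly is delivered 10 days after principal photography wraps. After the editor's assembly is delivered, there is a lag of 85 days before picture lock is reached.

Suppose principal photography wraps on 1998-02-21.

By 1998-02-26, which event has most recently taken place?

Principal photography wraps: Feb 21, 1998.
The editor's assembly is delivered: Feb 21, 1998 + 10 days = Mar 3, 1998.
Picture lock is reached: Mar 3, 1998 + 85 days = May 27, 1998.
The sound mix is finished: May 27, 1998 + 21 days = Jun 17, 1998.
Color grading is complete: Jun 17, 1998 + 3 days = Jun 20, 1998.
The DCP is delivered: Jun 20, 1998 + 8 days = Jun 28, 1998.
The premiere takes place: Jun 28, 1998 + 7 days = Jul 5, 1998.
Feb 26, 1998 falls between when principal photography wraps (Feb 21, 1998) and when the editor's assembly is delivered (Mar 3, 1998).

Principal photography wraps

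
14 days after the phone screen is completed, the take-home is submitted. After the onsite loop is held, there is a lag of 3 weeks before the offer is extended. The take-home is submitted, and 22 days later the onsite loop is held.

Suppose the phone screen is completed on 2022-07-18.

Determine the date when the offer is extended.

2022-09-13

The phone screen is completed: Jul 18, 2022.
The take-home is submitted: Jul 18, 2022 + 14 days = Aug 1, 2022.
The onsite loop is held: Aug 1, 2022 + 22 days = Aug 23, 2022.
The offer is extended: Aug 23, 2022 + 3 weeks = Sep 13, 2022.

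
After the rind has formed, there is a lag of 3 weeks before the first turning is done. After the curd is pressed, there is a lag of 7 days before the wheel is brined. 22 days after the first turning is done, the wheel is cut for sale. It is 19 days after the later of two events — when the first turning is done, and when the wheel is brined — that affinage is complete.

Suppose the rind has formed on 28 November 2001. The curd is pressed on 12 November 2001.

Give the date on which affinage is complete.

The rind has formed: Nov 28, 2001.
The first turning is done: Nov 28, 2001 + 3 weeks = Dec 19, 2001.
The curd is pressed: Nov 12, 2001.
The wheel is brined: Nov 12, 2001 + 7 days = Nov 19, 2001.
Both prerequisites met — the first turning is done (Dec 19, 2001), the wheel is brined (Nov 19, 2001); the later is Dec 19, 2001.
Affinage is complete: Dec 19, 2001 + 19 days = Jan 7, 2002.

7 January 2002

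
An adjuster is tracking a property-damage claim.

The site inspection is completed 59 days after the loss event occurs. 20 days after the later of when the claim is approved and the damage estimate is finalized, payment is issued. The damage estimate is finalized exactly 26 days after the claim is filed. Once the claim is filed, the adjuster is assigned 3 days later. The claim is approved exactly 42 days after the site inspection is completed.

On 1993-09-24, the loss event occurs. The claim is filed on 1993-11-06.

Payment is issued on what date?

1994-01-23

The loss event occurs: Sep 24, 1993.
The site inspection is completed: Sep 24, 1993 + 59 days = Nov 22, 1993.
The claim is approved: Nov 22, 1993 + 42 days = Jan 3, 1994.
The claim is filed: Nov 6, 1993.
The damage estimate is finalized: Nov 6, 1993 + 26 days = Dec 2, 1993.
Both prerequisites met — the claim is approved (Jan 3, 1994), the damage estimate is finalized (Dec 2, 1993); the later is Jan 3, 1994.
Payment is issued: Jan 3, 1994 + 20 days = Jan 23, 1994.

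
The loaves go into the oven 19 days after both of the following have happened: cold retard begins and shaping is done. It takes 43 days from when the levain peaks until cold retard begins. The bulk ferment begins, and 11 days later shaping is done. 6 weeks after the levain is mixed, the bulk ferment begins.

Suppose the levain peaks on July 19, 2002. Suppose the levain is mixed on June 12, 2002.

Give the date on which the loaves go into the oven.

September 19, 2002

The levain peaks: Jul 19, 2002.
Cold retard begins: Jul 19, 2002 + 43 days = Aug 31, 2002.
The levain is mixed: Jun 12, 2002.
The bulk ferment begins: Jun 12, 2002 + 6 weeks = Jul 24, 2002.
Shaping is done: Jul 24, 2002 + 11 days = Aug 4, 2002.
Both prerequisites met — cold retard begins (Aug 31, 2002), shaping is done (Aug 4, 2002); the later is Aug 31, 2002.
The loaves go into the oven: Aug 31, 2002 + 19 days = Sep 19, 2002.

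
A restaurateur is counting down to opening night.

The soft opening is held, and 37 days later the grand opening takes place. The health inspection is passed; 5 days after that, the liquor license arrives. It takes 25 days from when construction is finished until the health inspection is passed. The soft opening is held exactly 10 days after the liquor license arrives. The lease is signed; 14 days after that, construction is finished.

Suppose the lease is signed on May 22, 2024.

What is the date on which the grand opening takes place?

August 21, 2024

The lease is signed: May 22, 2024.
Construction is finished: May 22, 2024 + 14 days = Jun 5, 2024.
The health inspection is passed: Jun 5, 2024 + 25 days = Jun 30, 2024.
The liquor license arrives: Jun 30, 2024 + 5 days = Jul 5, 2024.
The soft opening is held: Jul 5, 2024 + 10 days = Jul 15, 2024.
The grand opening takes place: Jul 15, 2024 + 37 days = Aug 21, 2024.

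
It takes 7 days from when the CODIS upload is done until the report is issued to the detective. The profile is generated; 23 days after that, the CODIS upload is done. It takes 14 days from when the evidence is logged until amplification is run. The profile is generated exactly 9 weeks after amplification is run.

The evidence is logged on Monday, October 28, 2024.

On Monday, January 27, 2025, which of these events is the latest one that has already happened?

The evidence is logged: Oct 28, 2024.
Amplification is run: Oct 28, 2024 + 14 days = Nov 11, 2024.
The profile is generated: Nov 11, 2024 + 9 weeks = Jan 13, 2025.
The CODIS upload is done: Jan 13, 2025 + 23 days = Feb 5, 2025.
The report is issued to the detective: Feb 5, 2025 + 7 days = Feb 12, 2025.
Jan 27, 2025 falls between when the profile is generated (Jan 13, 2025) and when the CODIS upload is done (Feb 5, 2025).

The profile is generated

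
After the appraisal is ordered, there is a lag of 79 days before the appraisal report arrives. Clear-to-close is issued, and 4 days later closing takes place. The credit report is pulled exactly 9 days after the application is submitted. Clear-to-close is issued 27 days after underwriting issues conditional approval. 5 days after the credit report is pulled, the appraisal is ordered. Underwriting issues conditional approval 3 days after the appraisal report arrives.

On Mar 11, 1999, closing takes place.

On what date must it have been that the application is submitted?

Nov 4, 1998

Closing takes place: Mar 11, 1999.
Clear-to-close is issued: Mar 11, 1999 − 4 days = Mar 7, 1999.
Underwriting issues conditional approval: Mar 7, 1999 − 27 days = Feb 8, 1999.
The appraisal report arrives: Feb 8, 1999 − 3 days = Feb 5, 1999.
The appraisal is ordered: Feb 5, 1999 − 79 days = Nov 18, 1998.
The credit report is pulled: Nov 18, 1998 − 5 days = Nov 13, 1998.
The application is submitted: Nov 13, 1998 − 9 days = Nov 4, 1998.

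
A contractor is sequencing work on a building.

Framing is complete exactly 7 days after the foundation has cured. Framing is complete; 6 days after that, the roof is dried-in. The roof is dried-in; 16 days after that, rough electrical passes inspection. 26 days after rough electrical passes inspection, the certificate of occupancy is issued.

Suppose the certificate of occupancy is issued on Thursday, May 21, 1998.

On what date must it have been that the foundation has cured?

The certificate of occupancy is issued: May 21, 1998.
Rough electrical passes inspection: May 21, 1998 − 26 days = Apr 25, 1998.
The roof is dried-in: Apr 25, 1998 − 16 days = Apr 9, 1998.
Framing is complete: Apr 9, 1998 − 6 days = Apr 3, 1998.
The foundation has cured: Apr 3, 1998 − 7 days = Mar 27, 1998.

Friday, March 27, 1998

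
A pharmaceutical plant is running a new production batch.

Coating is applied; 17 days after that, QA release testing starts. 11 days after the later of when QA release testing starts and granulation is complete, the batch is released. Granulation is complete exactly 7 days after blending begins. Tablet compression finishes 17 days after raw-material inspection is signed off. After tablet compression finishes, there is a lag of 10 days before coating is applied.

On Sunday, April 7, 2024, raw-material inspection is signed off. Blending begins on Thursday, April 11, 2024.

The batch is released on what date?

Raw-material inspection is signed off: Apr 7, 2024.
Tablet compression finishes: Apr 7, 2024 + 17 days = Apr 24, 2024.
Coating is applied: Apr 24, 2024 + 10 days = May 4, 2024.
QA release testing starts: May 4, 2024 + 17 days = May 21, 2024.
Blending begins: Apr 11, 2024.
Granulation is complete: Apr 11, 2024 + 7 days = Apr 18, 2024.
Both prerequisites met — QA release testing starts (May 21, 2024), granulation is complete (Apr 18, 2024); the later is May 21, 2024.
The batch is released: May 21, 2024 + 11 days = Jun 1, 2024.

Saturday, June 1, 2024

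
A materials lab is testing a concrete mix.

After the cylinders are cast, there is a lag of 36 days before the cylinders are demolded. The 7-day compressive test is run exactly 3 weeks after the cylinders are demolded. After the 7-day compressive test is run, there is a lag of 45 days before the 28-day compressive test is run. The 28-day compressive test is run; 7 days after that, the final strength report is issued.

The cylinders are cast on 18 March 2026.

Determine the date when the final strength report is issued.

The cylinders are cast: Mar 18, 2026.
The cylinders are demolded: Mar 18, 2026 + 36 days = Apr 23, 2026.
The 7-day compressive test is run: Apr 23, 2026 + 3 weeks = May 14, 2026.
The 28-day compressive test is run: May 14, 2026 + 45 days = Jun 28, 2026.
The final strength report is issued: Jun 28, 2026 + 7 days = Jul 5, 2026.

5 July 2026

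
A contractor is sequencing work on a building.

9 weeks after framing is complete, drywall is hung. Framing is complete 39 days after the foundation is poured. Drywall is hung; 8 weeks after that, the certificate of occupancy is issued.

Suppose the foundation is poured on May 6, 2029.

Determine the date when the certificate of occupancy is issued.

Oct 11, 2029

The foundation is poured: May 6, 2029.
Framing is complete: May 6, 2029 + 39 days = Jun 14, 2029.
Drywall is hung: Jun 14, 2029 + 9 weeks = Aug 16, 2029.
The certificate of occupancy is issued: Aug 16, 2029 + 8 weeks = Oct 11, 2029.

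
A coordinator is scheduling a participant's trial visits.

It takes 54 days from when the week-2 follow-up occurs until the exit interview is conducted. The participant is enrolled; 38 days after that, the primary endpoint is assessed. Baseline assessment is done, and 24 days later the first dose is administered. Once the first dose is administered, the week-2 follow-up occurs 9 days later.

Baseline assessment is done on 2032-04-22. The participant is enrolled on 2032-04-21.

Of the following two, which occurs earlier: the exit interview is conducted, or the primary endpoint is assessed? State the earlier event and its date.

The primary endpoint is assessed — 2032-05-29

Baseline assessment is done: Apr 22, 2032.
The first dose is administered: Apr 22, 2032 + 24 days = May 16, 2032.
The week-2 follow-up occurs: May 16, 2032 + 9 days = May 25, 2032.
The exit interview is conducted: May 25, 2032 + 54 days = Jul 18, 2032.
The participant is enrolled: Apr 21, 2032.
The primary endpoint is assessed: Apr 21, 2032 + 38 days = May 29, 2032.
Comparing: the exit interview is conducted on Jul 18, 2032 vs the primary endpoint is assessed on May 29, 2032. Earlier: the primary endpoint is assessed.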